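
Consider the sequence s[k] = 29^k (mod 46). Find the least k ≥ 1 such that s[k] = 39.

9

Listing terms: s[0] = 1,  s[1] = 29,  s[2] = 13,  s[3] = 9,  s[4] = 31,  s[5] = 25,  s[6] = 35,  s[7] = 3,  s[8] = 41,  s[9] = 39,  s[10] = 27,  s[11] = 1.
The sequence repeats with period 11.
The value 39 first appears (with k ≥ 1) at s[9].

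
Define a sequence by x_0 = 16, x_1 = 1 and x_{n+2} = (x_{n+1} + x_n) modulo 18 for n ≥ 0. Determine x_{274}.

We have x_0 = 16,  x_1 = 1,  x_2 = 17,  x_3 = 0,  x_4 = 17,  x_5 = 17,  x_6 = 16,  x_7 = 15,  x_8 = 13,  x_9 = 10,  x_{10} = 5,  x_{11} = 15,  x_{12} = 2,  x_{13} = 17,  x_{14} = 1,  x_{15} = 0,  x_{16} = 1,  x_{17} = 1,  x_{18} = 2,  x_{19} = 3,  x_{20} = 5,  x_{21} = 8,  x_{22} = 13,  x_{23} = 3,  x_{24} = 16,  x_{25} = 1.
The sequence repeats with period 24.
So x_{274} = x_{0 + ((274-0) mod 24)} = x_{10} = 5.

5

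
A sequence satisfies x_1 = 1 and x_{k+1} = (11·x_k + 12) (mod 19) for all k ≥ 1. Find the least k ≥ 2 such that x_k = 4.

x_1 = 1, x_2 = 4, x_3 = 18, x_4 = 1.
Since x_4 = x_1 = 1, the sequence is periodic with period 3.
The value 4 first appears (with k ≥ 2) at x_2.

2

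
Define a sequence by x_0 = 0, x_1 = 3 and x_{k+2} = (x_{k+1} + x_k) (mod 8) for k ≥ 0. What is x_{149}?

7

Computing terms: x_0 = 0, x_1 = 3, x_2 = 3, x_3 = 6, x_4 = 1, x_5 = 7, x_6 = 0, x_7 = 7, x_8 = 7, x_9 = 6, x_{10} = 5, x_{11} = 3, x_{12} = 0, x_{13} = 3.
Since (x_{12}, x_{13}) = (x_0, x_1) = (0, 3) (two consecutive terms determine the rest), the sequence is periodic with period 12.
(149 - 0) mod 12 = 5, so x_{149} = x_5 = 7.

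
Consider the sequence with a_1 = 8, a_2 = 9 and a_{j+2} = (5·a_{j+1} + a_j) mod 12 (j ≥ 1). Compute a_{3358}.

6

a_1 = 8, a_2 = 9, a_3 = 5, a_4 = 10, a_5 = 7, a_6 = 9, a_7 = 4, a_8 = 5, a_9 = 5, a_{10} = 6, a_{11} = 11, a_{12} = 1, a_{13} = 4, a_{14} = 9, a_{15} = 1, a_{16} = 2, a_{17} = 11, a_{18} = 9, a_{19} = 8, a_{20} = 1, a_{21} = 1, a_{22} = 6, a_{23} = 7, a_{24} = 5, a_{25} = 8, a_{26} = 9.
Since (a_{25}, a_{26}) = (a_1, a_2) = (8, 9) (two consecutive terms determine the rest), the sequence is periodic with period 24.
(3358 - 1) mod 24 = 21, so a_{3358} = a_{22} = 6.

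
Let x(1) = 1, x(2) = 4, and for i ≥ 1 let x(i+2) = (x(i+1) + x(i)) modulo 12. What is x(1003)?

x(1) = 1,  x(2) = 4,  x(3) = 5,  x(4) = 9,  x(5) = 2,  x(6) = 11,  x(7) = 1,  x(8) = 0,  x(9) = 1,  x(10) = 1,  x(11) = 2,  x(12) = 3,  x(13) = 5,  x(14) = 8,  x(15) = 1,  x(16) = 9,  x(17) = 10,  x(18) = 7,  x(19) = 5,  x(20) = 0,  x(21) = 5,  x(22) = 5,  x(23) = 10,  x(24) = 3,  x(25) = 1,  x(26) = 4.
The sequence repeats with period 24.
So x(1003) = x(1 + ((1003-1) mod 24)) = x(19) = 5.

5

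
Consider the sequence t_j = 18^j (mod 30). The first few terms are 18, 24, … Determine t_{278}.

24

We have t_1 = 18,  t_2 = 24,  t_3 = 12,  t_4 = 6,  t_5 = 18.
The sequence repeats with period 4.
So t_{278} = t_{1 + ((278-1) mod 4)} = t_2 = 24.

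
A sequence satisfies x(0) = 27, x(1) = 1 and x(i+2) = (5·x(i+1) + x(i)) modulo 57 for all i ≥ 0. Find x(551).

7

Listing terms: x(0) = 27,  x(1) = 1,  x(2) = 32,  x(3) = 47,  x(4) = 39,  x(5) = 14,  x(6) = 52,  x(7) = 46,  x(8) = 54,  x(9) = 31,  x(10) = 38,  x(11) = 50,  x(12) = 3,  x(13) = 8,  x(14) = 43,  x(15) = 52,  x(16) = 18,  x(17) = 28,  x(18) = 44,  x(19) = 20,  x(20) = 30,  x(21) = 56,  x(22) = 25,  x(23) = 10,  x(24) = 18,  x(25) = 43,  x(26) = 5,  x(27) = 11,  x(28) = 3,  x(29) = 26,  x(30) = 19,  x(31) = 7,  x(32) = 54,  x(33) = 49,  x(34) = 14,  x(35) = 5,  x(36) = 39,  x(37) = 29,  x(38) = 13,  x(39) = 37,  x(40) = 27,  x(41) = 1.
The sequence repeats with period 40.
(551 - 0) mod 40 = 31, so x(551) = x(31) = 7.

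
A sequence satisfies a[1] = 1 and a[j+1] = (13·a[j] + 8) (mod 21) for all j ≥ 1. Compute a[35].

15

Listing terms: a[1] = 1, a[2] = 0, a[3] = 8, a[4] = 7, a[5] = 15, a[6] = 14, a[7] = 1.
The sequence repeats with period 6.
(35 - 1) mod 6 = 4, so a[35] = a[5] = 15.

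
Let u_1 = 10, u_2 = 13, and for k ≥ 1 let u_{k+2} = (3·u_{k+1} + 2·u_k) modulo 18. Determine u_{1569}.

We have u_1 = 10, u_2 = 13, u_3 = 5, u_4 = 5, u_5 = 7, u_6 = 13, u_7 = 17, u_8 = 5, u_9 = 13, u_{10} = 13, u_{11} = 11, u_{12} = 5, u_{13} = 1, u_{14} = 13, u_{15} = 5.
Since (u_{14}, u_{15}) = (u_2, u_3) = (13, 5) (two consecutive terms determine the rest), the sequence is eventually periodic: after a pre-period of length 1 it cycles with period 12.
For k ≥ 2, u_k depends only on (k - 2) mod 12. (1569 - 2) mod 12 = 7, so u_{1569} = u_9 = 13.

13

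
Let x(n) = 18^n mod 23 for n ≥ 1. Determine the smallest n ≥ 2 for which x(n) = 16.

Listing terms: x(1) = 18, x(2) = 2, x(3) = 13, x(4) = 4, x(5) = 3, x(6) = 8, x(7) = 6, x(8) = 16, x(9) = 12, x(10) = 9, x(11) = 1, x(12) = 18.
Since x(12) = x(1) = 18, the sequence is periodic with period 11.
The value 16 first appears (with n ≥ 2) at x(8).

8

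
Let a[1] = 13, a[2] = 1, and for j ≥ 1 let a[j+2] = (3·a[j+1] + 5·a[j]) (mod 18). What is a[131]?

5

a[1] = 13, a[2] = 1, a[3] = 14, a[4] = 11, a[5] = 13, a[6] = 4, a[7] = 5, a[8] = 17, a[9] = 4, a[10] = 7, a[11] = 5, a[12] = 14, a[13] = 13, a[14] = 1.
Since (a[13], a[14]) = (a[1], a[2]) = (13, 1) (two consecutive terms determine the rest), the sequence is periodic with period 12.
(131 - 1) mod 12 = 10, so a[131] = a[11] = 5.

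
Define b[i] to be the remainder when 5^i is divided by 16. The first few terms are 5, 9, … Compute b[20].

1

b[1] = 5, b[2] = 9, b[3] = 13, b[4] = 1, b[5] = 5.
Since b[5] = b[1] = 5, the sequence is periodic with period 4.
(20 - 1) mod 4 = 3, so b[20] = b[4] = 1.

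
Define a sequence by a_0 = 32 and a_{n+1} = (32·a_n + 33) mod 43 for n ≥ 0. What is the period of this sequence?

14

We have a_0 = 32, a_1 = 25, a_2 = 16, a_3 = 29, a_4 = 15, a_5 = 40, a_6 = 23, a_7 = 38, a_8 = 2, a_9 = 11, a_{10} = 41, a_{11} = 12, a_{12} = 30, a_{13} = 4, a_{14} = 32.
The sequence repeats with period 14.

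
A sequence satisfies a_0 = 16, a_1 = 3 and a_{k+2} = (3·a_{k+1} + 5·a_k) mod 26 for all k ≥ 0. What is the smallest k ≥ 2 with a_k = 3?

13

Computing terms: a_0 = 16,  a_1 = 3,  a_2 = 11,  a_3 = 22,  a_4 = 17,  a_5 = 5,  a_6 = 22,  a_7 = 13,  a_8 = 19,  a_9 = 18,  a_{10} = 19,  a_{11} = 17,  a_{12} = 16,  a_{13} = 3.
Since (a_{12}, a_{13}) = (a_0, a_1) = (16, 3) (two consecutive terms determine the rest), the sequence is periodic with period 12.
The value 3 next appears (with k ≥ 2) at a_{13}.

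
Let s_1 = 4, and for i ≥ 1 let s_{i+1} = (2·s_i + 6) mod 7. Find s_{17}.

0

s_1 = 4; s_2 = 0; s_3 = 6; s_4 = 4.
Since s_4 = s_1 = 4, the sequence is periodic with period 3.
(17 - 1) mod 3 = 1, so s_{17} = s_2 = 0.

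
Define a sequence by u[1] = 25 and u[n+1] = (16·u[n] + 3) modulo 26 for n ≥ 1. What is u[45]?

Computing terms: u[1] = 25; u[2] = 13; u[3] = 3; u[4] = 25.
The sequence repeats with period 3.
(45 - 1) mod 3 = 2, so u[45] = u[3] = 3.

3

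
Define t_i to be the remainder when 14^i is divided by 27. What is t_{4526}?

25

We have t_0 = 1; t_1 = 14; t_2 = 7; t_3 = 17; t_4 = 22; t_5 = 11; t_6 = 19; t_7 = 23; t_8 = 25; t_9 = 26; t_{10} = 13; t_{11} = 20; t_{12} = 10; t_{13} = 5; t_{14} = 16; t_{15} = 8; t_{16} = 4; t_{17} = 2; t_{18} = 1.
Since t_{18} = t_0 = 1, the sequence is periodic with period 18.
So t_{4526} = t_{0 + ((4526-0) mod 18)} = t_8 = 25.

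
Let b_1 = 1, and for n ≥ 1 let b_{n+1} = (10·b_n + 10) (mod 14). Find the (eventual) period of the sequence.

6

Listing terms: b_1 = 1, b_2 = 6, b_3 = 0, b_4 = 10, b_5 = 12, b_6 = 4, b_7 = 8, b_8 = 6.
Since b_8 = b_2 = 6, the sequence is eventually periodic: after a pre-period of length 1 it cycles with period 6.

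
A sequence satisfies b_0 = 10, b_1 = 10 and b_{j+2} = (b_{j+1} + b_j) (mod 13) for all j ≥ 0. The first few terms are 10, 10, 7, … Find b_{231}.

Listing terms: b_0 = 10; b_1 = 10; b_2 = 7; b_3 = 4; b_4 = 11; b_5 = 2; b_6 = 0; b_7 = 2; b_8 = 2; b_9 = 4; b_{10} = 6; b_{11} = 10; b_{12} = 3; b_{13} = 0; b_{14} = 3; b_{15} = 3; b_{16} = 6; b_{17} = 9; b_{18} = 2; b_{19} = 11; b_{20} = 0; b_{21} = 11; b_{22} = 11; b_{23} = 9; b_{24} = 7; b_{25} = 3; b_{26} = 10; b_{27} = 0; b_{28} = 10; b_{29} = 10.
Since (b_{28}, b_{29}) = (b_0, b_1) = (10, 10) (two consecutive terms determine the rest), the sequence is periodic with period 28.
So b_{231} = b_{0 + ((231-0) mod 28)} = b_7 = 2.

2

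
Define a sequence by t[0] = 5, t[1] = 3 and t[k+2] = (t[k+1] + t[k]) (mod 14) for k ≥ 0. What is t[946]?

Listing terms: t[0] = 5, t[1] = 3, t[2] = 8, t[3] = 11, t[4] = 5, t[5] = 2, t[6] = 7, t[7] = 9, t[8] = 2, t[9] = 11, t[10] = 13, t[11] = 10, t[12] = 9, t[13] = 5, t[14] = 0, t[15] = 5, t[16] = 5, t[17] = 10, t[18] = 1, t[19] = 11, t[20] = 12, t[21] = 9, t[22] = 7, t[23] = 2, t[24] = 9, t[25] = 11, t[26] = 6, t[27] = 3, t[28] = 9, t[29] = 12, t[30] = 7, t[31] = 5, t[32] = 12, t[33] = 3, t[34] = 1, t[35] = 4, t[36] = 5, t[37] = 9, t[38] = 0, t[39] = 9, t[40] = 9, t[41] = 4, t[42] = 13, t[43] = 3, t[44] = 2, t[45] = 5, t[46] = 7, t[47] = 12, t[48] = 5, t[49] = 3.
Since (t[48], t[49]) = (t[0], t[1]) = (5, 3) (two consecutive terms determine the rest), the sequence is periodic with period 48.
So t[946] = t[0 + ((946-0) mod 48)] = t[34] = 1.

1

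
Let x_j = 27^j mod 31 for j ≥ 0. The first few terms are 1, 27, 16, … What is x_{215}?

We have x_0 = 1, x_1 = 27, x_2 = 16, x_3 = 29, x_4 = 8, x_5 = 30, x_6 = 4, x_7 = 15, x_8 = 2, x_9 = 23, x_{10} = 1.
Since x_{10} = x_0 = 1, the sequence is periodic with period 10.
(215 - 0) mod 10 = 5, so x_{215} = x_5 = 30.

30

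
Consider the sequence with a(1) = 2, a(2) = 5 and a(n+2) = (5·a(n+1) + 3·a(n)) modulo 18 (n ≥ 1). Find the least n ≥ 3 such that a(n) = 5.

a(1) = 2; a(2) = 5; a(3) = 13; a(4) = 8; a(5) = 7; a(6) = 5; a(7) = 10; a(8) = 11; a(9) = 13; a(10) = 8.
Since (a(9), a(10)) = (a(3), a(4)) = (13, 8) (two consecutive terms determine the rest), the sequence is eventually periodic: after a pre-period of length 2 it cycles with period 6.
The value 5 first appears (with n ≥ 3) at a(6).

6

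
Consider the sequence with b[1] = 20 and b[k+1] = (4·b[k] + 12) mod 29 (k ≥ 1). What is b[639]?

16

b[1] = 20,  b[2] = 5,  b[3] = 3,  b[4] = 24,  b[5] = 21,  b[6] = 9,  b[7] = 19,  b[8] = 1,  b[9] = 16,  b[10] = 18,  b[11] = 26,  b[12] = 0,  b[13] = 12,  b[14] = 2,  b[15] = 20.
Since b[15] = b[1] = 20, the sequence is periodic with period 14.
(639 - 1) mod 14 = 8, so b[639] = b[9] = 16.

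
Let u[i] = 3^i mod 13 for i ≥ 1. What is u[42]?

u[1] = 3, u[2] = 9, u[3] = 1, u[4] = 3.
The sequence repeats with period 3.
So u[42] = u[1 + ((42-1) mod 3)] = u[3] = 1.

1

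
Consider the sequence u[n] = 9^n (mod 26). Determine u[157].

9

Listing terms: u[0] = 1, u[1] = 9, u[2] = 3, u[3] = 1.
The sequence repeats with period 3.
(157 - 0) mod 3 = 1, so u[157] = u[1] = 9.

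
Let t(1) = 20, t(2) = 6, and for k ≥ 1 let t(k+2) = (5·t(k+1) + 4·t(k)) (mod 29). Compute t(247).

16

Listing terms: t(1) = 20,  t(2) = 6,  t(3) = 23,  t(4) = 23,  t(5) = 4,  t(6) = 25,  t(7) = 25,  t(8) = 22,  t(9) = 7,  t(10) = 7,  t(11) = 5,  t(12) = 24,  t(13) = 24,  t(14) = 13,  t(15) = 16,  t(16) = 16,  t(17) = 28,  t(18) = 1,  t(19) = 1,  t(20) = 9,  t(21) = 20,  t(22) = 20,  t(23) = 6.
Since (t(22), t(23)) = (t(1), t(2)) = (20, 6) (two consecutive terms determine the rest), the sequence is periodic with period 21.
(247 - 1) mod 21 = 15, so t(247) = t(16) = 16.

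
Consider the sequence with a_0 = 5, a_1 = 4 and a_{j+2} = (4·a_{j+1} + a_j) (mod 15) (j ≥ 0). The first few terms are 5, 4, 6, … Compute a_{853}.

We have a_0 = 5; a_1 = 4; a_2 = 6; a_3 = 13; a_4 = 13; a_5 = 5; a_6 = 3; a_7 = 2; a_8 = 11; a_9 = 1; a_{10} = 0; a_{11} = 1; a_{12} = 4; a_{13} = 2; a_{14} = 12; a_{15} = 5; a_{16} = 2; a_{17} = 13; a_{18} = 9; a_{19} = 4; a_{20} = 10; a_{21} = 14; a_{22} = 6; a_{23} = 8; a_{24} = 8; a_{25} = 10; a_{26} = 3; a_{27} = 7; a_{28} = 1; a_{29} = 11; a_{30} = 0; a_{31} = 11; a_{32} = 14; a_{33} = 7; a_{34} = 12; a_{35} = 10; a_{36} = 7; a_{37} = 8; a_{38} = 9; a_{39} = 14; a_{40} = 5; a_{41} = 4.
The sequence repeats with period 40.
(853 - 0) mod 40 = 13, so a_{853} = a_{13} = 2.

2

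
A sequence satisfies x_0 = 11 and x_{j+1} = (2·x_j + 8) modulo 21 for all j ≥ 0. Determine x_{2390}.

5

We have x_0 = 11; x_1 = 9; x_2 = 5; x_3 = 18; x_4 = 2; x_5 = 12; x_6 = 11.
The sequence repeats with period 6.
So x_{2390} = x_{0 + ((2390-0) mod 6)} = x_2 = 5.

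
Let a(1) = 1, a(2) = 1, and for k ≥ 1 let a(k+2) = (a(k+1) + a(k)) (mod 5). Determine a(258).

4

We have a(1) = 1, a(2) = 1, a(3) = 2, a(4) = 3, a(5) = 0, a(6) = 3, a(7) = 3, a(8) = 1, a(9) = 4, a(10) = 0, a(11) = 4, a(12) = 4, a(13) = 3, a(14) = 2, a(15) = 0, a(16) = 2, a(17) = 2, a(18) = 4, a(19) = 1, a(20) = 0, a(21) = 1, a(22) = 1.
The sequence repeats with period 20.
(258 - 1) mod 20 = 17, so a(258) = a(18) = 4.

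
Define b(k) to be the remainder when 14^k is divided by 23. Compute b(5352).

b(0) = 1; b(1) = 14; b(2) = 12; b(3) = 7; b(4) = 6; b(5) = 15; b(6) = 3; b(7) = 19; b(8) = 13; b(9) = 21; b(10) = 18; b(11) = 22; b(12) = 9; b(13) = 11; b(14) = 16; b(15) = 17; b(16) = 8; b(17) = 20; b(18) = 4; b(19) = 10; b(20) = 2; b(21) = 5; b(22) = 1.
Since b(22) = b(0) = 1, the sequence is periodic with period 22.
So b(5352) = b(0 + ((5352-0) mod 22)) = b(6) = 3.

3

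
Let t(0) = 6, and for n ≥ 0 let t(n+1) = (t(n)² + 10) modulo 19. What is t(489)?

Computing terms: t(0) = 6, t(1) = 8, t(2) = 17, t(3) = 14, t(4) = 16, t(5) = 0, t(6) = 10, t(7) = 15, t(8) = 7, t(9) = 2, t(10) = 14.
Since t(10) = t(3) = 14, the sequence is eventually periodic: after a pre-period of length 3 it cycles with period 7.
For n ≥ 3, t(n) depends only on (n - 3) mod 7. (489 - 3) mod 7 = 3, so t(489) = t(6) = 10.

10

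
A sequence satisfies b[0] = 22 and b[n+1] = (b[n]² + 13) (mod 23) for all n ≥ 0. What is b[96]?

Listing terms: b[0] = 22,  b[1] = 14,  b[2] = 2,  b[3] = 17,  b[4] = 3,  b[5] = 22.
Since b[5] = b[0] = 22, the sequence is periodic with period 5.
(96 - 0) mod 5 = 1, so b[96] = b[1] = 14.

14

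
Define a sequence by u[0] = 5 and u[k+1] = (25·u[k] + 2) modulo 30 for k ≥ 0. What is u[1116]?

17

We have u[0] = 5, u[1] = 7, u[2] = 27, u[3] = 17, u[4] = 7.
Since u[4] = u[1] = 7, the sequence is eventually periodic: after a pre-period of length 1 it cycles with period 3.
For k ≥ 1, u[k] depends only on (k - 1) mod 3. (1116 - 1) mod 3 = 2, so u[1116] = u[3] = 17.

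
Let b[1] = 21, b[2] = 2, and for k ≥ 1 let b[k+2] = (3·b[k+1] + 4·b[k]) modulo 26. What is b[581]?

24

Computing terms: b[1] = 21, b[2] = 2, b[3] = 12, b[4] = 18, b[5] = 24, b[6] = 14, b[7] = 8, b[8] = 2, b[9] = 12.
Since (b[8], b[9]) = (b[2], b[3]) = (2, 12) (two consecutive terms determine the rest), the sequence is eventually periodic: after a pre-period of length 1 it cycles with period 6.
For k ≥ 2, b[k] depends only on (k - 2) mod 6. (581 - 2) mod 6 = 3, so b[581] = b[5] = 24.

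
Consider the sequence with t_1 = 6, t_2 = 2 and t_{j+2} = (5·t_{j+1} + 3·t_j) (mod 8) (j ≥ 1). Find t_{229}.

6

Computing terms: t_1 = 6; t_2 = 2; t_3 = 4; t_4 = 2; t_5 = 6; t_6 = 4; t_7 = 6; t_8 = 2.
The sequence repeats with period 6.
(229 - 1) mod 6 = 0, so t_{229} = t_1 = 6.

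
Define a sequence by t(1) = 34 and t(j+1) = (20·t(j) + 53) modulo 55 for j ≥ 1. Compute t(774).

8

We have t(1) = 34,  t(2) = 18,  t(3) = 28,  t(4) = 8,  t(5) = 48,  t(6) = 23,  t(7) = 18.
Since t(7) = t(2) = 18, the sequence is eventually periodic: after a pre-period of length 1 it cycles with period 5.
For j ≥ 2, t(j) depends only on (j - 2) mod 5. (774 - 2) mod 5 = 2, so t(774) = t(4) = 8.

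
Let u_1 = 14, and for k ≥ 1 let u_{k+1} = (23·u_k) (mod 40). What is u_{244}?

18

Listing terms: u_1 = 14; u_2 = 2; u_3 = 6; u_4 = 18; u_5 = 14.
Since u_5 = u_1 = 14, the sequence is periodic with period 4.
(244 - 1) mod 4 = 3, so u_{244} = u_4 = 18.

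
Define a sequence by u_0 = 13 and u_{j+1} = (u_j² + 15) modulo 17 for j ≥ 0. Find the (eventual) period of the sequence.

3

Computing terms: u_0 = 13,  u_1 = 14,  u_2 = 7,  u_3 = 13.
The sequence repeats with period 3.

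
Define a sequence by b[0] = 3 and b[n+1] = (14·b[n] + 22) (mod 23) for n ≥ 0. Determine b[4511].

18

b[0] = 3, b[1] = 18, b[2] = 21, b[3] = 17, b[4] = 7, b[5] = 5, b[6] = 0, b[7] = 22, b[8] = 8, b[9] = 19, b[10] = 12, b[11] = 6, b[12] = 14, b[13] = 11, b[14] = 15, b[15] = 2, b[16] = 4, b[17] = 9, b[18] = 10, b[19] = 1, b[20] = 13, b[21] = 20, b[22] = 3.
Since b[22] = b[0] = 3, the sequence is periodic with period 22.
So b[4511] = b[0 + ((4511-0) mod 22)] = b[1] = 18.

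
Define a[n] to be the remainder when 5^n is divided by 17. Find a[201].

12

a[1] = 5,  a[2] = 8,  a[3] = 6,  a[4] = 13,  a[5] = 14,  a[6] = 2,  a[7] = 10,  a[8] = 16,  a[9] = 12,  a[10] = 9,  a[11] = 11,  a[12] = 4,  a[13] = 3,  a[14] = 15,  a[15] = 7,  a[16] = 1,  a[17] = 5.
The sequence repeats with period 16.
So a[201] = a[1 + ((201-1) mod 16)] = a[9] = 12.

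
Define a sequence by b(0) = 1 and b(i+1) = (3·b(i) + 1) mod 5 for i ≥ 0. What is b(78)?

3

b(0) = 1; b(1) = 4; b(2) = 3; b(3) = 0; b(4) = 1.
The sequence repeats with period 4.
So b(78) = b(0 + ((78-0) mod 4)) = b(2) = 3.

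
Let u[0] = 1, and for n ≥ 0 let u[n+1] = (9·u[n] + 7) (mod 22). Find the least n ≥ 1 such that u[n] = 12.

Listing terms: u[0] = 1, u[1] = 16, u[2] = 19, u[3] = 2, u[4] = 3, u[5] = 12, u[6] = 5, u[7] = 8, u[8] = 13, u[9] = 14, u[10] = 1.
Since u[10] = u[0] = 1, the sequence is periodic with period 10.
The value 12 first appears (with n ≥ 1) at u[5].

5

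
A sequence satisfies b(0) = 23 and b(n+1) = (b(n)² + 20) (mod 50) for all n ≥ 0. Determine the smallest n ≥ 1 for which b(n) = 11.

b(0) = 23, b(1) = 49, b(2) = 21, b(3) = 11, b(4) = 41, b(5) = 1, b(6) = 21.
Since b(6) = b(2) = 21, the sequence is eventually periodic: after a pre-period of length 2 it cycles with period 4.
The value 11 first appears (with n ≥ 1) at b(3).

3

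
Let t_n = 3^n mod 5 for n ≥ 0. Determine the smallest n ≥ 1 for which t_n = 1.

4

Computing terms: t_0 = 1,  t_1 = 3,  t_2 = 4,  t_3 = 2,  t_4 = 1.
Since t_4 = t_0 = 1, the sequence is periodic with period 4.
The value 1 next appears (with n ≥ 1) at t_4.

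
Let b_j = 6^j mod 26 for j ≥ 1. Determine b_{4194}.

Listing terms: b_1 = 6; b_2 = 10; b_3 = 8; b_4 = 22; b_5 = 2; b_6 = 12; b_7 = 20; b_8 = 16; b_9 = 18; b_{10} = 4; b_{11} = 24; b_{12} = 14; b_{13} = 6.
Since b_{13} = b_1 = 6, the sequence is periodic with period 12.
So b_{4194} = b_{1 + ((4194-1) mod 12)} = b_6 = 12.

12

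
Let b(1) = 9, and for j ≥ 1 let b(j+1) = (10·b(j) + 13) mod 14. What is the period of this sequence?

Listing terms: b(1) = 9, b(2) = 5, b(3) = 7, b(4) = 13, b(5) = 3, b(6) = 1, b(7) = 9.
Since b(7) = b(1) = 9, the sequence is periodic with period 6.

6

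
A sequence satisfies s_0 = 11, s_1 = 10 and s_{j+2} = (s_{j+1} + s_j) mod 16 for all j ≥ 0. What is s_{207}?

7

Listing terms: s_0 = 11; s_1 = 10; s_2 = 5; s_3 = 15; s_4 = 4; s_5 = 3; s_6 = 7; s_7 = 10; s_8 = 1; s_9 = 11; s_{10} = 12; s_{11} = 7; s_{12} = 3; s_{13} = 10; s_{14} = 13; s_{15} = 7; s_{16} = 4; s_{17} = 11; s_{18} = 15; s_{19} = 10; s_{20} = 9; s_{21} = 3; s_{22} = 12; s_{23} = 15; s_{24} = 11; s_{25} = 10.
Since (s_{24}, s_{25}) = (s_0, s_1) = (11, 10) (two consecutive terms determine the rest), the sequence is periodic with period 24.
So s_{207} = s_{0 + ((207-0) mod 24)} = s_{15} = 7.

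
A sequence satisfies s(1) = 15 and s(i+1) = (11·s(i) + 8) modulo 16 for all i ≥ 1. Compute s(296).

5

Listing terms: s(1) = 15,  s(2) = 13,  s(3) = 7,  s(4) = 5,  s(5) = 15.
The sequence repeats with period 4.
So s(296) = s(1 + ((296-1) mod 4)) = s(4) = 5.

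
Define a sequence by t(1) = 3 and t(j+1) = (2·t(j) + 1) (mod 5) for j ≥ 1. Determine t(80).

t(1) = 3, t(2) = 2, t(3) = 0, t(4) = 1, t(5) = 3.
Since t(5) = t(1) = 3, the sequence is periodic with period 4.
(80 - 1) mod 4 = 3, so t(80) = t(4) = 1.

1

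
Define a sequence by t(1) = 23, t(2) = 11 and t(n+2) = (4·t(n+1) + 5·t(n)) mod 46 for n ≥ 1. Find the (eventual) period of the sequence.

22

Computing terms: t(1) = 23; t(2) = 11; t(3) = 21; t(4) = 1; t(5) = 17; t(6) = 27; t(7) = 9; t(8) = 33; t(9) = 39; t(10) = 45; t(11) = 7; t(12) = 23; t(13) = 35; t(14) = 25; t(15) = 45; t(16) = 29; t(17) = 19; t(18) = 37; t(19) = 13; t(20) = 7; t(21) = 1; t(22) = 39; t(23) = 23; t(24) = 11.
The sequence repeats with period 22.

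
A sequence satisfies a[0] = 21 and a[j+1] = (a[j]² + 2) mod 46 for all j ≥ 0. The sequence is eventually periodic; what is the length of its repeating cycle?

3

a[0] = 21, a[1] = 29, a[2] = 15, a[3] = 43, a[4] = 11, a[5] = 31, a[6] = 43.
Since a[6] = a[3] = 43, the sequence is eventually periodic: after a pre-period of length 3 it cycles with period 3.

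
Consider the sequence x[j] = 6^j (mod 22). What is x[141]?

Listing terms: x[1] = 6, x[2] = 14, x[3] = 18, x[4] = 20, x[5] = 10, x[6] = 16, x[7] = 8, x[8] = 4, x[9] = 2, x[10] = 12, x[11] = 6.
The sequence repeats with period 10.
So x[141] = x[1 + ((141-1) mod 10)] = x[1] = 6.

6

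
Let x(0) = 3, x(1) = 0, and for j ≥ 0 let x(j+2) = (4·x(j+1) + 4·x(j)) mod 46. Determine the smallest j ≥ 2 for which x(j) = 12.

2

x(0) = 3,  x(1) = 0,  x(2) = 12,  x(3) = 2,  x(4) = 10,  x(5) = 2,  x(6) = 2,  x(7) = 16,  x(8) = 26,  x(9) = 30,  x(10) = 40,  x(11) = 4,  x(12) = 38,  x(13) = 30,  x(14) = 42,  x(15) = 12,  x(16) = 32,  x(17) = 38,  x(18) = 4,  x(19) = 30,  x(20) = 44,  x(21) = 20,  x(22) = 26,  x(23) = 0,  x(24) = 12.
Since (x(23), x(24)) = (x(1), x(2)) = (0, 12) (two consecutive terms determine the rest), the sequence is eventually periodic: after a pre-period of length 1 it cycles with period 22.
The value 12 first appears (with j ≥ 2) at x(2).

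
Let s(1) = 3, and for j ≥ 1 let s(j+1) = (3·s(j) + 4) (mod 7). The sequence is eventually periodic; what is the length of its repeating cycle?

6

We have s(1) = 3,  s(2) = 6,  s(3) = 1,  s(4) = 0,  s(5) = 4,  s(6) = 2,  s(7) = 3.
Since s(7) = s(1) = 3, the sequence is periodic with period 6.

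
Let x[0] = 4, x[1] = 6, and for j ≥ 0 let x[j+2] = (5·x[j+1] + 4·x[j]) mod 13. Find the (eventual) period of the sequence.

x[0] = 4, x[1] = 6, x[2] = 7, x[3] = 7, x[4] = 11, x[5] = 5, x[6] = 4, x[7] = 1, x[8] = 8, x[9] = 5, x[10] = 5, x[11] = 6, x[12] = 11, x[13] = 1, x[14] = 10, x[15] = 2, x[16] = 11, x[17] = 11, x[18] = 8, x[19] = 6, x[20] = 10, x[21] = 9, x[22] = 7, x[23] = 6, x[24] = 6, x[25] = 2, x[26] = 8, x[27] = 9, x[28] = 12, x[29] = 5, x[30] = 8, x[31] = 8, x[32] = 7, x[33] = 2, x[34] = 12, x[35] = 3, x[36] = 11, x[37] = 2, x[38] = 2, x[39] = 5, x[40] = 7, x[41] = 3, x[42] = 4, x[43] = 6.
Since (x[42], x[43]) = (x[0], x[1]) = (4, 6) (two consecutive terms determine the rest), the sequence is periodic with period 42.

42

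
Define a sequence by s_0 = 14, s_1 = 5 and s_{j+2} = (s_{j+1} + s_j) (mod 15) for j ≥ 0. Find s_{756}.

10

We have s_0 = 14, s_1 = 5, s_2 = 4, s_3 = 9, s_4 = 13, s_5 = 7, s_6 = 5, s_7 = 12, s_8 = 2, s_9 = 14, s_{10} = 1, s_{11} = 0, s_{12} = 1, s_{13} = 1, s_{14} = 2, s_{15} = 3, s_{16} = 5, s_{17} = 8, s_{18} = 13, s_{19} = 6, s_{20} = 4, s_{21} = 10, s_{22} = 14, s_{23} = 9, s_{24} = 8, s_{25} = 2, s_{26} = 10, s_{27} = 12, s_{28} = 7, s_{29} = 4, s_{30} = 11, s_{31} = 0, s_{32} = 11, s_{33} = 11, s_{34} = 7, s_{35} = 3, s_{36} = 10, s_{37} = 13, s_{38} = 8, s_{39} = 6, s_{40} = 14, s_{41} = 5.
The sequence repeats with period 40.
(756 - 0) mod 40 = 36, so s_{756} = s_{36} = 10.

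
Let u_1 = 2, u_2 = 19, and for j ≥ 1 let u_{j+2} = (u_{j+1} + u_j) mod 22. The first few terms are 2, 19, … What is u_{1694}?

Computing terms: u_1 = 2,  u_2 = 19,  u_3 = 21,  u_4 = 18,  u_5 = 17,  u_6 = 13,  u_7 = 8,  u_8 = 21,  u_9 = 7,  u_{10} = 6,  u_{11} = 13,  u_{12} = 19,  u_{13} = 10,  u_{14} = 7,  u_{15} = 17,  u_{16} = 2,  u_{17} = 19.
The sequence repeats with period 15.
(1694 - 1) mod 15 = 13, so u_{1694} = u_{14} = 7.

7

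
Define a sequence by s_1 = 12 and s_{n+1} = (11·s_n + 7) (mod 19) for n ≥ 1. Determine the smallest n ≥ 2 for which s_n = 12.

4

Computing terms: s_1 = 12,  s_2 = 6,  s_3 = 16,  s_4 = 12.
The sequence repeats with period 3.
The value 12 next appears (with n ≥ 2) at s_4.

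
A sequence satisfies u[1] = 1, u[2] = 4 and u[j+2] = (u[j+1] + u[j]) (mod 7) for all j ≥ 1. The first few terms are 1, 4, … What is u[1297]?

u[1] = 1, u[2] = 4, u[3] = 5, u[4] = 2, u[5] = 0, u[6] = 2, u[7] = 2, u[8] = 4, u[9] = 6, u[10] = 3, u[11] = 2, u[12] = 5, u[13] = 0, u[14] = 5, u[15] = 5, u[16] = 3, u[17] = 1, u[18] = 4.
The sequence repeats with period 16.
(1297 - 1) mod 16 = 0, so u[1297] = u[1] = 1.

1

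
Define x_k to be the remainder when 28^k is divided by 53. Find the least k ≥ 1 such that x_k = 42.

2

x_0 = 1; x_1 = 28; x_2 = 42; x_3 = 10; x_4 = 15; x_5 = 49; x_6 = 47; x_7 = 44; x_8 = 13; x_9 = 46; x_{10} = 16; x_{11} = 24; x_{12} = 36; x_{13} = 1.
The sequence repeats with period 13.
The value 42 first appears (with k ≥ 1) at x_2.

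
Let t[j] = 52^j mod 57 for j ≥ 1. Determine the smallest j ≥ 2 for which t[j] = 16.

16

Listing terms: t[1] = 52; t[2] = 25; t[3] = 46; t[4] = 55; t[5] = 10; t[6] = 7; t[7] = 22; t[8] = 4; t[9] = 37; t[10] = 43; t[11] = 13; t[12] = 49; t[13] = 40; t[14] = 28; t[15] = 31; t[16] = 16; t[17] = 34; t[18] = 1; t[19] = 52.
The sequence repeats with period 18.
The value 16 first appears (with j ≥ 2) at t[16].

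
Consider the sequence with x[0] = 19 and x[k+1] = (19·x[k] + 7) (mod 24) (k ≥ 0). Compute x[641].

0

Computing terms: x[0] = 19; x[1] = 8; x[2] = 15; x[3] = 4; x[4] = 11; x[5] = 0; x[6] = 7; x[7] = 20; x[8] = 3; x[9] = 16; x[10] = 23; x[11] = 12; x[12] = 19.
The sequence repeats with period 12.
(641 - 0) mod 12 = 5, so x[641] = x[5] = 0.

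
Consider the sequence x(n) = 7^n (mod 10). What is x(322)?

x(0) = 1, x(1) = 7, x(2) = 9, x(3) = 3, x(4) = 1.
The sequence repeats with period 4.
So x(322) = x(0 + ((322-0) mod 4)) = x(2) = 9.

9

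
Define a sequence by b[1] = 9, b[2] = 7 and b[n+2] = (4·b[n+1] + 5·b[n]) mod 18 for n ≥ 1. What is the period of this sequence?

b[1] = 9; b[2] = 7; b[3] = 1; b[4] = 3; b[5] = 17; b[6] = 11; b[7] = 3; b[8] = 13; b[9] = 13; b[10] = 9; b[11] = 11; b[12] = 17; b[13] = 15; b[14] = 1; b[15] = 7; b[16] = 15; b[17] = 5; b[18] = 5; b[19] = 9; b[20] = 7.
Since (b[19], b[20]) = (b[1], b[2]) = (9, 7) (two consecutive terms determine the rest), the sequence is periodic with period 18.

18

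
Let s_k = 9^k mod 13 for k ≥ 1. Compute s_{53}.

3

s_1 = 9; s_2 = 3; s_3 = 1; s_4 = 9.
Since s_4 = s_1 = 9, the sequence is periodic with period 3.
(53 - 1) mod 3 = 1, so s_{53} = s_2 = 3.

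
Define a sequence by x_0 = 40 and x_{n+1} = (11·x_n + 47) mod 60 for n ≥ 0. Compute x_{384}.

x_0 = 40,  x_1 = 7,  x_2 = 4,  x_3 = 31,  x_4 = 28,  x_5 = 55,  x_6 = 52,  x_7 = 19,  x_8 = 16,  x_9 = 43,  x_{10} = 40.
The sequence repeats with period 10.
(384 - 0) mod 10 = 4, so x_{384} = x_4 = 28.

28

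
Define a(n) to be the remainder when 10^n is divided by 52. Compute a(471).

Computing terms: a(0) = 1,  a(1) = 10,  a(2) = 48,  a(3) = 12,  a(4) = 16,  a(5) = 4,  a(6) = 40,  a(7) = 36,  a(8) = 48.
Since a(8) = a(2) = 48, the sequence is eventually periodic: after a pre-period of length 2 it cycles with period 6.
For n ≥ 2, a(n) depends only on (n - 2) mod 6. (471 - 2) mod 6 = 1, so a(471) = a(3) = 12.

12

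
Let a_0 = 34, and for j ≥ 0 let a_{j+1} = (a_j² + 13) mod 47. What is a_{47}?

Listing terms: a_0 = 34, a_1 = 41, a_2 = 2, a_3 = 17, a_4 = 20, a_5 = 37, a_6 = 19, a_7 = 45, a_8 = 17.
Since a_8 = a_3 = 17, the sequence is eventually periodic: after a pre-period of length 3 it cycles with period 5.
For j ≥ 3, a_j depends only on (j - 3) mod 5. (47 - 3) mod 5 = 4, so a_{47} = a_7 = 45.

45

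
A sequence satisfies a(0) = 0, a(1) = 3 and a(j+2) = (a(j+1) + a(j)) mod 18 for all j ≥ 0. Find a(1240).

9

a(0) = 0, a(1) = 3, a(2) = 3, a(3) = 6, a(4) = 9, a(5) = 15, a(6) = 6, a(7) = 3, a(8) = 9, a(9) = 12, a(10) = 3, a(11) = 15, a(12) = 0, a(13) = 15, a(14) = 15, a(15) = 12, a(16) = 9, a(17) = 3, a(18) = 12, a(19) = 15, a(20) = 9, a(21) = 6, a(22) = 15, a(23) = 3, a(24) = 0, a(25) = 3.
The sequence repeats with period 24.
So a(1240) = a(0 + ((1240-0) mod 24)) = a(16) = 9.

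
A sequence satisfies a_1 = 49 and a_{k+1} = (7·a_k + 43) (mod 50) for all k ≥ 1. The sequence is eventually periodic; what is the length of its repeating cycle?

a_1 = 49; a_2 = 36; a_3 = 45; a_4 = 8; a_5 = 49.
The sequence repeats with period 4.

4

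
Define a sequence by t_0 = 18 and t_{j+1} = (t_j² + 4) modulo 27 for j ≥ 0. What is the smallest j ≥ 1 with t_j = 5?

4

We have t_0 = 18; t_1 = 4; t_2 = 20; t_3 = 26; t_4 = 5; t_5 = 2; t_6 = 8; t_7 = 14; t_8 = 11; t_9 = 17; t_{10} = 23; t_{11} = 20.
Since t_{11} = t_2 = 20, the sequence is eventually periodic: after a pre-period of length 2 it cycles with period 9.
The value 5 first appears (with j ≥ 1) at t_4.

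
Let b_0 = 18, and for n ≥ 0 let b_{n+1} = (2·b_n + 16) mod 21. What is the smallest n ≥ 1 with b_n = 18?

b_0 = 18; b_1 = 10; b_2 = 15; b_3 = 4; b_4 = 3; b_5 = 1; b_6 = 18.
The sequence repeats with period 6.
The value 18 next appears (with n ≥ 1) at b_6.

6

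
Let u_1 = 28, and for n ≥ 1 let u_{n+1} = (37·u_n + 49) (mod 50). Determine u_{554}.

5

We have u_1 = 28,  u_2 = 35,  u_3 = 44,  u_4 = 27,  u_5 = 48,  u_6 = 25,  u_7 = 24,  u_8 = 37,  u_9 = 18,  u_{10} = 15,  u_{11} = 4,  u_{12} = 47,  u_{13} = 38,  u_{14} = 5,  u_{15} = 34,  u_{16} = 7,  u_{17} = 8,  u_{18} = 45,  u_{19} = 14,  u_{20} = 17,  u_{21} = 28.
Since u_{21} = u_1 = 28, the sequence is periodic with period 20.
So u_{554} = u_{1 + ((554-1) mod 20)} = u_{14} = 5.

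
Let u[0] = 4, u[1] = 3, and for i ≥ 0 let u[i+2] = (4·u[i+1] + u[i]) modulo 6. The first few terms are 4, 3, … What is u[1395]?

1

We have u[0] = 4; u[1] = 3; u[2] = 4; u[3] = 1; u[4] = 2; u[5] = 3; u[6] = 2; u[7] = 5; u[8] = 4; u[9] = 3.
Since (u[8], u[9]) = (u[0], u[1]) = (4, 3) (two consecutive terms determine the rest), the sequence is periodic with period 8.
So u[1395] = u[0 + ((1395-0) mod 8)] = u[3] = 1.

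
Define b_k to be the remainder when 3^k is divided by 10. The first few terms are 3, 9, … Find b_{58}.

9

We have b_1 = 3,  b_2 = 9,  b_3 = 7,  b_4 = 1,  b_5 = 3.
The sequence repeats with period 4.
So b_{58} = b_{1 + ((58-1) mod 4)} = b_2 = 9.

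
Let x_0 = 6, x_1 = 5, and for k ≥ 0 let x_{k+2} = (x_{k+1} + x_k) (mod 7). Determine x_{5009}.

Computing terms: x_0 = 6, x_1 = 5, x_2 = 4, x_3 = 2, x_4 = 6, x_5 = 1, x_6 = 0, x_7 = 1, x_8 = 1, x_9 = 2, x_{10} = 3, x_{11} = 5, x_{12} = 1, x_{13} = 6, x_{14} = 0, x_{15} = 6, x_{16} = 6, x_{17} = 5.
Since (x_{16}, x_{17}) = (x_0, x_1) = (6, 5) (two consecutive terms determine the rest), the sequence is periodic with period 16.
So x_{5009} = x_{0 + ((5009-0) mod 16)} = x_1 = 5.

5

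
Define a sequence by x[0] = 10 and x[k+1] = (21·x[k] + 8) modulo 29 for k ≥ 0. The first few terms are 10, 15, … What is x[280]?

We have x[0] = 10,  x[1] = 15,  x[2] = 4,  x[3] = 5,  x[4] = 26,  x[5] = 3,  x[6] = 13,  x[7] = 20,  x[8] = 22,  x[9] = 6,  x[10] = 18,  x[11] = 9,  x[12] = 23,  x[13] = 27,  x[14] = 24,  x[15] = 19,  x[16] = 1,  x[17] = 0,  x[18] = 8,  x[19] = 2,  x[20] = 21,  x[21] = 14,  x[22] = 12,  x[23] = 28,  x[24] = 16,  x[25] = 25,  x[26] = 11,  x[27] = 7,  x[28] = 10.
Since x[28] = x[0] = 10, the sequence is periodic with period 28.
(280 - 0) mod 28 = 0, so x[280] = x[0] = 10.

10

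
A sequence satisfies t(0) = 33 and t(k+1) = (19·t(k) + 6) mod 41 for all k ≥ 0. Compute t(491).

t(0) = 33, t(1) = 18, t(2) = 20, t(3) = 17, t(4) = 1, t(5) = 25, t(6) = 30, t(7) = 2, t(8) = 3, t(9) = 22, t(10) = 14, t(11) = 26, t(12) = 8, t(13) = 35, t(14) = 15, t(15) = 4, t(16) = 0, t(17) = 6, t(18) = 38, t(19) = 31, t(20) = 21, t(21) = 36, t(22) = 34, t(23) = 37, t(24) = 12, t(25) = 29, t(26) = 24, t(27) = 11, t(28) = 10, t(29) = 32, t(30) = 40, t(31) = 28, t(32) = 5, t(33) = 19, t(34) = 39, t(35) = 9, t(36) = 13, t(37) = 7, t(38) = 16, t(39) = 23, t(40) = 33.
Since t(40) = t(0) = 33, the sequence is periodic with period 40.
(491 - 0) mod 40 = 11, so t(491) = t(11) = 26.

26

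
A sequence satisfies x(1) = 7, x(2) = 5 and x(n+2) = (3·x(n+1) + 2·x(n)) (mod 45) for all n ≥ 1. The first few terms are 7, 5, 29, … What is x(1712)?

40

Computing terms: x(1) = 7; x(2) = 5; x(3) = 29; x(4) = 7; x(5) = 34; x(6) = 26; x(7) = 11; x(8) = 40; x(9) = 7; x(10) = 11; x(11) = 2; x(12) = 28; x(13) = 43; x(14) = 5; x(15) = 11; x(16) = 43; x(17) = 16; x(18) = 44; x(19) = 29; x(20) = 40; x(21) = 43; x(22) = 29; x(23) = 38; x(24) = 37; x(25) = 7; x(26) = 5.
Since (x(25), x(26)) = (x(1), x(2)) = (7, 5) (two consecutive terms determine the rest), the sequence is periodic with period 24.
So x(1712) = x(1 + ((1712-1) mod 24)) = x(8) = 40.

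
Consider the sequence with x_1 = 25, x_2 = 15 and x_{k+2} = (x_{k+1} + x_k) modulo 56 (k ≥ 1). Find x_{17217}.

x_1 = 25,  x_2 = 15,  x_3 = 40,  x_4 = 55,  x_5 = 39,  x_6 = 38,  x_7 = 21,  x_8 = 3,  x_9 = 24,  x_{10} = 27,  x_{11} = 51,  x_{12} = 22,  x_{13} = 17,  x_{14} = 39,  x_{15} = 0,  x_{16} = 39,  x_{17} = 39,  x_{18} = 22,  x_{19} = 5,  x_{20} = 27,  x_{21} = 32,  x_{22} = 3,  x_{23} = 35,  x_{24} = 38,  x_{25} = 17,  x_{26} = 55,  x_{27} = 16,  x_{28} = 15,  x_{29} = 31,  x_{30} = 46,  x_{31} = 21,  x_{32} = 11,  x_{33} = 32,  x_{34} = 43,  x_{35} = 19,  x_{36} = 6,  x_{37} = 25,  x_{38} = 31,  x_{39} = 0,  x_{40} = 31,  x_{41} = 31,  x_{42} = 6,  x_{43} = 37,  x_{44} = 43,  x_{45} = 24,  x_{46} = 11,  x_{47} = 35,  x_{48} = 46,  x_{49} = 25,  x_{50} = 15.
Since (x_{49}, x_{50}) = (x_1, x_2) = (25, 15) (two consecutive terms determine the rest), the sequence is periodic with period 48.
(17217 - 1) mod 48 = 32, so x_{17217} = x_{33} = 32.

32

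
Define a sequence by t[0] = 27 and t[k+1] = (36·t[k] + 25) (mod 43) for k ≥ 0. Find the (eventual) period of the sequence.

Listing terms: t[0] = 27,  t[1] = 8,  t[2] = 12,  t[3] = 27.
Since t[3] = t[0] = 27, the sequence is periodic with period 3.

3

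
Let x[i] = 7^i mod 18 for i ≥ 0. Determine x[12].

1

We have x[0] = 1; x[1] = 7; x[2] = 13; x[3] = 1.
Since x[3] = x[0] = 1, the sequence is periodic with period 3.
So x[12] = x[0 + ((12-0) mod 3)] = x[0] = 1.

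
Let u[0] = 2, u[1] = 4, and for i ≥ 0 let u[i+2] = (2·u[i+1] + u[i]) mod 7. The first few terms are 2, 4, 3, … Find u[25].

u[0] = 2; u[1] = 4; u[2] = 3; u[3] = 3; u[4] = 2; u[5] = 0; u[6] = 2; u[7] = 4.
The sequence repeats with period 6.
So u[25] = u[0 + ((25-0) mod 6)] = u[1] = 4.

4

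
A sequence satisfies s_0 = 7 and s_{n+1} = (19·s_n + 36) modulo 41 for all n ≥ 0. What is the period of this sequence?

40

Listing terms: s_0 = 7, s_1 = 5, s_2 = 8, s_3 = 24, s_4 = 0, s_5 = 36, s_6 = 23, s_7 = 22, s_8 = 3, s_9 = 11, s_{10} = 40, s_{11} = 17, s_{12} = 31, s_{13} = 10, s_{14} = 21, s_{15} = 25, s_{16} = 19, s_{17} = 28, s_{18} = 35, s_{19} = 4, s_{20} = 30, s_{21} = 32, s_{22} = 29, s_{23} = 13, s_{24} = 37, s_{25} = 1, s_{26} = 14, s_{27} = 15, s_{28} = 34, s_{29} = 26, s_{30} = 38, s_{31} = 20, s_{32} = 6, s_{33} = 27, s_{34} = 16, s_{35} = 12, s_{36} = 18, s_{37} = 9, s_{38} = 2, s_{39} = 33, s_{40} = 7.
The sequence repeats with period 40.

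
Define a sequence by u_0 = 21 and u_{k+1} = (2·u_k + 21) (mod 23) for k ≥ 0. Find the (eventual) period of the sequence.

Computing terms: u_0 = 21,  u_1 = 17,  u_2 = 9,  u_3 = 16,  u_4 = 7,  u_5 = 12,  u_6 = 22,  u_7 = 19,  u_8 = 13,  u_9 = 1,  u_{10} = 0,  u_{11} = 21.
The sequence repeats with period 11.

11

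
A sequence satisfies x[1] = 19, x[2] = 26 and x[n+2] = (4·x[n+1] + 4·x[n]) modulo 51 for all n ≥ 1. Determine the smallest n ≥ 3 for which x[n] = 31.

Computing terms: x[1] = 19,  x[2] = 26,  x[3] = 27,  x[4] = 8,  x[5] = 38,  x[6] = 31,  x[7] = 21,  x[8] = 4,  x[9] = 49,  x[10] = 8,  x[11] = 24,  x[12] = 26,  x[13] = 47,  x[14] = 37,  x[15] = 30,  x[16] = 13,  x[17] = 19,  x[18] = 26.
The sequence repeats with period 16.
The value 31 first appears (with n ≥ 3) at x[6].

6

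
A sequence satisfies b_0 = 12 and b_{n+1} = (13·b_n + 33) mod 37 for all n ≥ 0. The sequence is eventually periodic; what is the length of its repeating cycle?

36

We have b_0 = 12, b_1 = 4, b_2 = 11, b_3 = 28, b_4 = 27, b_5 = 14, b_6 = 30, b_7 = 16, b_8 = 19, b_9 = 21, b_{10} = 10, b_{11} = 15, b_{12} = 6, b_{13} = 0, b_{14} = 33, b_{15} = 18, b_{16} = 8, b_{17} = 26, b_{18} = 1, b_{19} = 9, b_{20} = 2, b_{21} = 22, b_{22} = 23, b_{23} = 36, b_{24} = 20, b_{25} = 34, b_{26} = 31, b_{27} = 29, b_{28} = 3, b_{29} = 35, b_{30} = 7, b_{31} = 13, b_{32} = 17, b_{33} = 32, b_{34} = 5, b_{35} = 24, b_{36} = 12.
The sequence repeats with period 36.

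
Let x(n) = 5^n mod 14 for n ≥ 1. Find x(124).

9

x(1) = 5, x(2) = 11, x(3) = 13, x(4) = 9, x(5) = 3, x(6) = 1, x(7) = 5.
Since x(7) = x(1) = 5, the sequence is periodic with period 6.
So x(124) = x(1 + ((124-1) mod 6)) = x(4) = 9.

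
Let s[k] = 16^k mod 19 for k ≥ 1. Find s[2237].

s[1] = 16; s[2] = 9; s[3] = 11; s[4] = 5; s[5] = 4; s[6] = 7; s[7] = 17; s[8] = 6; s[9] = 1; s[10] = 16.
Since s[10] = s[1] = 16, the sequence is periodic with period 9.
(2237 - 1) mod 9 = 4, so s[2237] = s[5] = 4.

4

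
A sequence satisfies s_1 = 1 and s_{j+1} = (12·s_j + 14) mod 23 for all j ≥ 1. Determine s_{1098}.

19

Listing terms: s_1 = 1; s_2 = 3; s_3 = 4; s_4 = 16; s_5 = 22; s_6 = 2; s_7 = 15; s_8 = 10; s_9 = 19; s_{10} = 12; s_{11} = 20; s_{12} = 1.
The sequence repeats with period 11.
(1098 - 1) mod 11 = 8, so s_{1098} = s_9 = 19.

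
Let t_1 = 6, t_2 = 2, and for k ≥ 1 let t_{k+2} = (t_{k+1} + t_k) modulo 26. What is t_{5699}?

Listing terms: t_1 = 6, t_2 = 2, t_3 = 8, t_4 = 10, t_5 = 18, t_6 = 2, t_7 = 20, t_8 = 22, t_9 = 16, t_{10} = 12, t_{11} = 2, t_{12} = 14, t_{13} = 16, t_{14} = 4, t_{15} = 20, t_{16} = 24, t_{17} = 18, t_{18} = 16, t_{19} = 8, t_{20} = 24, t_{21} = 6, t_{22} = 4, t_{23} = 10, t_{24} = 14, t_{25} = 24, t_{26} = 12, t_{27} = 10, t_{28} = 22, t_{29} = 6, t_{30} = 2.
The sequence repeats with period 28.
(5699 - 1) mod 28 = 14, so t_{5699} = t_{15} = 20.

20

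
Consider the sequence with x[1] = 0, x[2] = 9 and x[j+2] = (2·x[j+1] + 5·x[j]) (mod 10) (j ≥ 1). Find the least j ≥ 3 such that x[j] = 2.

Listing terms: x[1] = 0,  x[2] = 9,  x[3] = 8,  x[4] = 1,  x[5] = 2,  x[6] = 9,  x[7] = 8.
Since (x[6], x[7]) = (x[2], x[3]) = (9, 8) (two consecutive terms determine the rest), the sequence is eventually periodic: after a pre-period of length 1 it cycles with period 4.
The value 2 first appears (with j ≥ 3) at x[5].

5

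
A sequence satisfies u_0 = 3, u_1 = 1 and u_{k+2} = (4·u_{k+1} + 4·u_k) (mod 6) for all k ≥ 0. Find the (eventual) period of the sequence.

We have u_0 = 3; u_1 = 1; u_2 = 4; u_3 = 2; u_4 = 0; u_5 = 2; u_6 = 2; u_7 = 4; u_8 = 0; u_9 = 4; u_{10} = 4; u_{11} = 2.
Since (u_{10}, u_{11}) = (u_2, u_3) = (4, 2) (two consecutive terms determine the rest), the sequence is eventually periodic: after a pre-period of length 2 it cycles with period 8.

8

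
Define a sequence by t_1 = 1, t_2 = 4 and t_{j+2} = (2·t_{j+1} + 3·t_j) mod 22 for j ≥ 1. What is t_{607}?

t_1 = 1, t_2 = 4, t_3 = 11, t_4 = 12, t_5 = 13, t_6 = 18, t_7 = 9, t_8 = 6, t_9 = 17, t_{10} = 8, t_{11} = 1, t_{12} = 4.
Since (t_{11}, t_{12}) = (t_1, t_2) = (1, 4) (two consecutive terms determine the rest), the sequence is periodic with period 10.
(607 - 1) mod 10 = 6, so t_{607} = t_7 = 9.

9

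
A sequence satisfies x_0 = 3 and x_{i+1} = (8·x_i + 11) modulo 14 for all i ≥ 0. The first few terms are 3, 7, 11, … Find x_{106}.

7

Listing terms: x_0 = 3; x_1 = 7; x_2 = 11; x_3 = 1; x_4 = 5; x_5 = 9; x_6 = 13; x_7 = 3.
The sequence repeats with period 7.
(106 - 0) mod 7 = 1, so x_{106} = x_1 = 7.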